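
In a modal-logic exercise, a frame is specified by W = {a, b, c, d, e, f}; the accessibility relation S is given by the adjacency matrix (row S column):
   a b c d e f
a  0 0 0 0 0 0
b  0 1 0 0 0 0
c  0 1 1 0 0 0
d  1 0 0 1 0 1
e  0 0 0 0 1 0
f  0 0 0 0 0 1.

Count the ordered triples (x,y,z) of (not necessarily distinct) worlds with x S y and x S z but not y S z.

Enumerating: (c,b,c), (d,a,a), (d,a,d), (d,a,f), (d,f,a), (d,f,d).

6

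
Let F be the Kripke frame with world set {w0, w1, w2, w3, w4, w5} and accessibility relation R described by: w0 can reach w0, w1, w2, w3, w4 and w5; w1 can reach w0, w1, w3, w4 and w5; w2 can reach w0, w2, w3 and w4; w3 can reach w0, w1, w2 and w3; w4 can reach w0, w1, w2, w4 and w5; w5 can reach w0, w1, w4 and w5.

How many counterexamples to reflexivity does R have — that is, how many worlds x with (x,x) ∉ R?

0

R is reflexive; there are no such worlds.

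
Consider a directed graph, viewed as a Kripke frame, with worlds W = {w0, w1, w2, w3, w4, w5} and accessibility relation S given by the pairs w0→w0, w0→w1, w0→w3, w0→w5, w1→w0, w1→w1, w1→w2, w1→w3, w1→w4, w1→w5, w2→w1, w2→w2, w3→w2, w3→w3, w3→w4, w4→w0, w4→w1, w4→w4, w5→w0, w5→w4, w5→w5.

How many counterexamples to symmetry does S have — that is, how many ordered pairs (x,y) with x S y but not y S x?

7

Enumerating: (w0,w3), (w1,w3), (w1,w5), (w3,w2), (w3,w4), (w4,w0), (w5,w4).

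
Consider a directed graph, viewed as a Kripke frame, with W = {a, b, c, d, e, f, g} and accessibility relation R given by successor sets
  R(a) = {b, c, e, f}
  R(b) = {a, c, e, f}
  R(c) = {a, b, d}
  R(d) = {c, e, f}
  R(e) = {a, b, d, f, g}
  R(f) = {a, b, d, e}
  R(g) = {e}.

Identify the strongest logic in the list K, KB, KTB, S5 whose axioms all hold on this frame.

Symmetric (axiom B): yes — every pair in R has its reverse in R.
Reflexive (axiom T): no — a is not related to itself.
Euclidean (axiom 5): no — a R c and a R e, but not c R e.
So F validates K, KB; KTB would additionally require R to be reflexive. The strongest is KB.

KB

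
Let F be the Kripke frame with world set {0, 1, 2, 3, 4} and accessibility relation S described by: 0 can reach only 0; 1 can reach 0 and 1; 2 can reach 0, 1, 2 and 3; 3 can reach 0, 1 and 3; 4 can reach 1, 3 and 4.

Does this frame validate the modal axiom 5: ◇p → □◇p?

No

By correspondence theory, 5 is valid on a frame iff S is Euclidean.
Euclidean: no — 2 S 0 and 2 S 1, but not 0 S 1.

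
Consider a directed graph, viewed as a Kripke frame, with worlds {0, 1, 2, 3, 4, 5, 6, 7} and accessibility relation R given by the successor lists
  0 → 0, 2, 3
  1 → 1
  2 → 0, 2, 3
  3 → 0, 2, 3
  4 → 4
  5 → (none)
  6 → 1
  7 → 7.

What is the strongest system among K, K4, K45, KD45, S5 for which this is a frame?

Transitive (axiom 4): yes — every two-step R-path is closed by a direct edge.
Euclidean (axiom 5): yes — any two successors of a common world are R-related.
Serial (axiom D): no — 5 has no R-successor.
Reflexive (axiom T): no — 5 is not related to itself.
So F validates K, K4, K45; KD45 would additionally require R to be serial. The strongest is K45.

K45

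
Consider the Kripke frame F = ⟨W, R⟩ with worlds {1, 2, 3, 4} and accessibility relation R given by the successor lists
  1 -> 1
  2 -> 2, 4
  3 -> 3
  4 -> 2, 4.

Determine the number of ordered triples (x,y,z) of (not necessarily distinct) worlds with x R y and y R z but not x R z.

0

R is transitive; there are no such tuples.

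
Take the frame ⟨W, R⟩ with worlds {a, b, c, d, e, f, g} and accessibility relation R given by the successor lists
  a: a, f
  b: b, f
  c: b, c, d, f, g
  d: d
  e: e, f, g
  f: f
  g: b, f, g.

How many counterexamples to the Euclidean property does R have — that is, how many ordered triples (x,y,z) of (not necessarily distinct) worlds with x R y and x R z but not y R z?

Enumerating: (a,f,a), (b,f,b), (c,b,c), (c,b,d), (c,b,g), (c,d,b), (c,d,c), (c,d,f), (c,d,g), (c,f,b), (c,f,c), (c,f,d), … and 9 more.
Total: 21.

21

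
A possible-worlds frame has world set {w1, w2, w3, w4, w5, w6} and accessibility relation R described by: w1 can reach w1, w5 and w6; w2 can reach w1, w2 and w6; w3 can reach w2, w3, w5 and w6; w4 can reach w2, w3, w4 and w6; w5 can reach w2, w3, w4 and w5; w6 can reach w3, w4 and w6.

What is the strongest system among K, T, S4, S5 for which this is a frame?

T

Reflexive (axiom T): yes — every world is R-related to itself.
Transitive (axiom 4): no — w1 R w5 and w5 R w2, but not w1 R w2.
Euclidean (axiom 5): no — w1 R w5 and w1 R w6, but not w5 R w6.
So F validates K, T; S4 would additionally require R to be transitive. The strongest is T.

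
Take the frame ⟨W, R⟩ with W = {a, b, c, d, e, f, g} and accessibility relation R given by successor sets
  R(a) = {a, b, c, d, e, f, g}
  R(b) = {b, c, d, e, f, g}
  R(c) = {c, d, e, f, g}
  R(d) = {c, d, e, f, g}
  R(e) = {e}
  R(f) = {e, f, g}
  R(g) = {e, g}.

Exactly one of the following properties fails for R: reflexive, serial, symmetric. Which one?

Reflexive: yes — every world is R-related to itself.
Serial: yes — every world has a successor (e.g. a R a).
Symmetric: no — a R b but not b R a.
Only symmetric fails.

symmetric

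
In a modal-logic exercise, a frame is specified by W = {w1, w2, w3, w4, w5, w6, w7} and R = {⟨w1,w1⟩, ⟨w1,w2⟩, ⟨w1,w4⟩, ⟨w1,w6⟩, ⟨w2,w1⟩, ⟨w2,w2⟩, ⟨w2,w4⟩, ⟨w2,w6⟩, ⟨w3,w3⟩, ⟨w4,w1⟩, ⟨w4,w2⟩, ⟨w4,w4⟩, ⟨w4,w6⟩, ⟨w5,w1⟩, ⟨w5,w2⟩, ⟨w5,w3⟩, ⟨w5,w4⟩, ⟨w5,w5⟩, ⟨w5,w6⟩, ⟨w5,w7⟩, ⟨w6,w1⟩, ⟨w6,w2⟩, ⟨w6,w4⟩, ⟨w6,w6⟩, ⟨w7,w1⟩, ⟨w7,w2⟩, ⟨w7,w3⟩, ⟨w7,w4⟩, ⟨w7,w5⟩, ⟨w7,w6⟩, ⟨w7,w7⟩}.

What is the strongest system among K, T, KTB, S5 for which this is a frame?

Reflexive (axiom T): yes — every world is R-related to itself.
Symmetric (axiom B): no — w5 R w1 but not w1 R w5.
Euclidean (axiom 5): no — w5 R w1 and w5 R w3, but not w1 R w3.
So F validates K, T; KTB would additionally require R to be symmetric. The strongest is T.

T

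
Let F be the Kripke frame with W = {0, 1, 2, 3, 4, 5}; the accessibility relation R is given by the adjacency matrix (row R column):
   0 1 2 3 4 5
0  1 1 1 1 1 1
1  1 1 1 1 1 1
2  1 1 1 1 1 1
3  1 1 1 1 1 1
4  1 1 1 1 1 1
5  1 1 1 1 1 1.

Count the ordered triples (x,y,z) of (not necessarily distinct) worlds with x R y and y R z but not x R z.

R is transitive; there are no such tuples.

0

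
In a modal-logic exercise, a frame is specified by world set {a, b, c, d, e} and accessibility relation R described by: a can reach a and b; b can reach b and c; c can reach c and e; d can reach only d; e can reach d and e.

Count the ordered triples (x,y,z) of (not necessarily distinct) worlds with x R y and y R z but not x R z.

Enumerating: (a,b,c), (b,c,e), (c,e,d).

3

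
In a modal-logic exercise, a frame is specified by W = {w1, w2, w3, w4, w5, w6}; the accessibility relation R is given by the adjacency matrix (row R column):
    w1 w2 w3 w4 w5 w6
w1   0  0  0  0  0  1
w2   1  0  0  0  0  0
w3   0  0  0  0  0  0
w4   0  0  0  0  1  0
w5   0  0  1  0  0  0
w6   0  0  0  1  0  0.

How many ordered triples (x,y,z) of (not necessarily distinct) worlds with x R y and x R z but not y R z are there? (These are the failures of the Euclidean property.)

Enumerating: (w1,w6,w6), (w2,w1,w1), (w4,w5,w5), (w5,w3,w3), (w6,w4,w4).

5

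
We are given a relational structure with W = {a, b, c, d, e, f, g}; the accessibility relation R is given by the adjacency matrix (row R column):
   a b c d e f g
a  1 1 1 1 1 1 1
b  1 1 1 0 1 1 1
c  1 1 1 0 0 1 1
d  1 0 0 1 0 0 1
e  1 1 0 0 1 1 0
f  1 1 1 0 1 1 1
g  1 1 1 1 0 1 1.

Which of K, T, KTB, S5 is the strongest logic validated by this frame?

KTB

Reflexive (axiom T): yes — every world is R-related to itself.
Symmetric (axiom B): yes — every pair in R has its reverse in R.
Euclidean (axiom 5): no — a R b and a R d, but not b R d.
So F validates K, T, KTB; S5 would additionally require R to be Euclidean. The strongest is KTB.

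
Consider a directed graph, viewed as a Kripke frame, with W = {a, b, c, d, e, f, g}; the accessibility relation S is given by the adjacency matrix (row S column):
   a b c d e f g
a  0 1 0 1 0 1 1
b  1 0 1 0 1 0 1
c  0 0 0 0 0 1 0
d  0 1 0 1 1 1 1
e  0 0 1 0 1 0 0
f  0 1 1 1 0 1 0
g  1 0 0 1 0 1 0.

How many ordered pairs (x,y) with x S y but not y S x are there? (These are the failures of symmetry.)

10

Enumerating: (a,d), (a,f), (b,c), (b,e), (b,g), (d,b), (d,e), (e,c), (f,b), (g,f).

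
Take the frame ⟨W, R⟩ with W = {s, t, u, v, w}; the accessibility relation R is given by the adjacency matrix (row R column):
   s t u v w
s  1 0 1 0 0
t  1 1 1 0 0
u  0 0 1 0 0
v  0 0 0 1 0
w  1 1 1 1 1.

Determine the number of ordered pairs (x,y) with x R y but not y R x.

Enumerating: (s,u), (t,s), (t,u), (w,s), (w,t), (w,u), (w,v).

7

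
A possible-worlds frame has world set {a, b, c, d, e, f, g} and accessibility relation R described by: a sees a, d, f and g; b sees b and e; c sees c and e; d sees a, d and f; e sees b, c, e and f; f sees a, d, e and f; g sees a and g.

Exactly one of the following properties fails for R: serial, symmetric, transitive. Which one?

Serial: yes — every world has a successor (e.g. a R a).
Symmetric: yes — every pair in R has its reverse in R.
Transitive: no — a R f and f R e, but not a R e.
Only transitive fails.

transitive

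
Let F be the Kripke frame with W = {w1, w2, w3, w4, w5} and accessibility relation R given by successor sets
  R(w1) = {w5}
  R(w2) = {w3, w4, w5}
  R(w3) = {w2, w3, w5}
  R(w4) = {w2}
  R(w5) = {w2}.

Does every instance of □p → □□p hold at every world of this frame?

By correspondence theory, 4 is valid on a frame iff R is transitive.
Transitive: no — w1 R w5 and w5 R w2, but not w1 R w2.

No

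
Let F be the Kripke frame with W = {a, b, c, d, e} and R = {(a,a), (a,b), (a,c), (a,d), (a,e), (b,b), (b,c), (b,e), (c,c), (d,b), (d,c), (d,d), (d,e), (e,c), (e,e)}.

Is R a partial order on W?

Yes

Reflexive: yes — every world is R-related to itself.
Transitive: yes — every two-step R-path is closed by a direct edge.
Antisymmetric: yes — no distinct pair is related both ways.
So R is a partial order.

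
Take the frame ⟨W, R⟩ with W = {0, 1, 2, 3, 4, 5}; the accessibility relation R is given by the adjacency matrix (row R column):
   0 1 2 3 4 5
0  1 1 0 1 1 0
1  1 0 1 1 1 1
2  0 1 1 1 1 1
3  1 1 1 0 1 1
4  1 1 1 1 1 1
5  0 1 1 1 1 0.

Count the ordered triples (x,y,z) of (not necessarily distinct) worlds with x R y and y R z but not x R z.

Enumerating: (0,1,2), (0,1,5), (0,3,2), (0,3,5), (0,4,2), (0,4,5), (1,0,1), (1,2,1), (1,3,1), (1,4,1), (1,5,1), (2,1,0), … and 14 more.
Total: 26.

26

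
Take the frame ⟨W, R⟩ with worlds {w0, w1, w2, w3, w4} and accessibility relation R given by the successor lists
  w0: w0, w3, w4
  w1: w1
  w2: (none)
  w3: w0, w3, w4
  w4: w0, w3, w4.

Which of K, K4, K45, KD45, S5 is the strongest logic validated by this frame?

Transitive (axiom 4): yes — every two-step R-path is closed by a direct edge.
Euclidean (axiom 5): yes — any two successors of a common world are R-related.
Serial (axiom D): no — w2 has no R-successor.
Reflexive (axiom T): no — w2 is not related to itself.
So F validates K, K4, K45; KD45 would additionally require R to be serial. The strongest is K45.

K45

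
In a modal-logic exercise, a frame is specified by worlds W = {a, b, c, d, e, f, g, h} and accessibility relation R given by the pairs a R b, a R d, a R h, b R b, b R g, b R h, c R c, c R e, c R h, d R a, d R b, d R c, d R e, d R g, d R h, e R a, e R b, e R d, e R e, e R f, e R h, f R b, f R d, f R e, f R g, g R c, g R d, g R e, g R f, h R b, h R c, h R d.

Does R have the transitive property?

No

Transitive: no — a R b and b R g, but not a R g.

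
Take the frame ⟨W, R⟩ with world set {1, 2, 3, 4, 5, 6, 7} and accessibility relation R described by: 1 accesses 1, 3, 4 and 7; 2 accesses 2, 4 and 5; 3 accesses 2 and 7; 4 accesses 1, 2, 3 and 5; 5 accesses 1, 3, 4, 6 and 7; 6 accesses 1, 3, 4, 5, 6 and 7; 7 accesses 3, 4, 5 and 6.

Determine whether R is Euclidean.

No

Euclidean: no — 1 R 3 and 1 R 4, but not 3 R 4.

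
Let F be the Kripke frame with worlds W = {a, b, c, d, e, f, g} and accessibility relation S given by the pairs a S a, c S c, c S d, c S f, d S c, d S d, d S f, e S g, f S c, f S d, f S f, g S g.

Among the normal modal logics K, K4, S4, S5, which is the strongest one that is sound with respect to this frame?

K4

Transitive (axiom 4): yes — every two-step S-path is closed by a direct edge.
Reflexive (axiom T): no — b is not related to itself.
Euclidean (axiom 5): yes — any two successors of a common world are S-related.
So F validates K, K4; S4 would additionally require S to be reflexive. The strongest is K4.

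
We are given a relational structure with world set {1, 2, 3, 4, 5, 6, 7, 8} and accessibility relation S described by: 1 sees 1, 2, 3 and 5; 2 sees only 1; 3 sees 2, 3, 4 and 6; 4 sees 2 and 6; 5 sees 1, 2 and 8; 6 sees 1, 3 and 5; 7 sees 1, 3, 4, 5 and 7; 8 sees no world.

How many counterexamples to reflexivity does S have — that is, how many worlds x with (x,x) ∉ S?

5

Enumerating: 2, 4, 5, 6, 8.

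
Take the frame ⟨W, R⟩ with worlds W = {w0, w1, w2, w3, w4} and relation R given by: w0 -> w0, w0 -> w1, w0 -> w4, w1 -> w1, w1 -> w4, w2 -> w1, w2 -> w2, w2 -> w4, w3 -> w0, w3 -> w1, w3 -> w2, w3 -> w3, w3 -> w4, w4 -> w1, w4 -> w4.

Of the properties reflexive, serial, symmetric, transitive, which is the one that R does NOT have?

Reflexive: yes — every world is R-related to itself.
Serial: yes — every world has a successor (e.g. w0 R w0).
Symmetric: no — w0 R w1 but not w1 R w0.
Transitive: yes — every two-step R-path is closed by a direct edge.
Only symmetric fails.

symmetric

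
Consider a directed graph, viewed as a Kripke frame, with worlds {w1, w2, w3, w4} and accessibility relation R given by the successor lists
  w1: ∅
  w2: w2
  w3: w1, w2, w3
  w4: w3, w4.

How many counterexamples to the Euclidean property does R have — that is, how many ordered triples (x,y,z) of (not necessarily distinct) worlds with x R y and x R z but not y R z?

6

Enumerating: (w3,w1,w1), (w3,w1,w2), (w3,w1,w3), (w3,w2,w1), (w3,w2,w3), (w4,w3,w4).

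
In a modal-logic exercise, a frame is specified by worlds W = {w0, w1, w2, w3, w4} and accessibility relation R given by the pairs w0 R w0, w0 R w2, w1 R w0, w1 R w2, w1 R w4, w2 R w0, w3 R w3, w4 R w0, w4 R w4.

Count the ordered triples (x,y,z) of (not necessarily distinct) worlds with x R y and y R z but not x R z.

Enumerating: (w2,w0,w2), (w4,w0,w2).

2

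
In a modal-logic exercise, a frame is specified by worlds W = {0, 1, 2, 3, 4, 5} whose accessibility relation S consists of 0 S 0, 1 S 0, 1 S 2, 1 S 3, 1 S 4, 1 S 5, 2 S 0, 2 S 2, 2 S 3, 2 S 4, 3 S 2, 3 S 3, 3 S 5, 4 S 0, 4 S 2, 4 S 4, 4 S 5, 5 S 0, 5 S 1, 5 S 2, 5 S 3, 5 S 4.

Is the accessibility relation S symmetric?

Symmetric: no — 1 S 0 but not 0 S 1.

No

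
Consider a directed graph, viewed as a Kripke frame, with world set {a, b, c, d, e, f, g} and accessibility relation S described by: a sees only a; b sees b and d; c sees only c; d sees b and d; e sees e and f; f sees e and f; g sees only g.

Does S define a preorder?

Yes

Reflexive: yes — every world is S-related to itself.
Transitive: yes — every two-step S-path is closed by a direct edge.
So S is a preorder.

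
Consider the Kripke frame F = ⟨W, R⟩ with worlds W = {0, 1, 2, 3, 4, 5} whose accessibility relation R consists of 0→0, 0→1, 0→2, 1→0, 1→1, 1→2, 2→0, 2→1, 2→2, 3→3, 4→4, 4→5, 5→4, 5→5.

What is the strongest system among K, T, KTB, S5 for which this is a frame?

S5

Reflexive (axiom T): yes — every world is R-related to itself.
Symmetric (axiom B): yes — every pair in R has its reverse in R.
Euclidean (axiom 5): yes — any two successors of a common world are R-related.
So F validates K, T, KTB, S5. The strongest is S5.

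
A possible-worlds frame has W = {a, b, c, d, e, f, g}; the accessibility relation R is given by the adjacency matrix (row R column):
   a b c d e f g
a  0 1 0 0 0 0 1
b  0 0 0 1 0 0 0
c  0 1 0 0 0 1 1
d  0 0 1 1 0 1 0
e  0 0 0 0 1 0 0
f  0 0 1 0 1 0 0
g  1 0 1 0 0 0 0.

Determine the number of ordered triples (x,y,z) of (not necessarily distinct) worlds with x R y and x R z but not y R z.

24

Enumerating: (a,b,b), (a,b,g), (a,g,b), (a,g,g), (c,b,b), (c,b,f), (c,b,g), (c,f,b), (c,f,f), (c,f,g), (c,g,b), (c,g,f), … and 12 more.
Total: 24.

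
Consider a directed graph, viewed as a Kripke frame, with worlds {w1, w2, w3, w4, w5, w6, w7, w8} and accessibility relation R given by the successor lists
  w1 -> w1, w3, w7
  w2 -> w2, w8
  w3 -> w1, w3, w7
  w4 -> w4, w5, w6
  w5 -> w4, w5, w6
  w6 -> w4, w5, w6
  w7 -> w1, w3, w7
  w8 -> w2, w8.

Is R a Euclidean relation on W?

Yes

Euclidean: yes — any two successors of a common world are R-related.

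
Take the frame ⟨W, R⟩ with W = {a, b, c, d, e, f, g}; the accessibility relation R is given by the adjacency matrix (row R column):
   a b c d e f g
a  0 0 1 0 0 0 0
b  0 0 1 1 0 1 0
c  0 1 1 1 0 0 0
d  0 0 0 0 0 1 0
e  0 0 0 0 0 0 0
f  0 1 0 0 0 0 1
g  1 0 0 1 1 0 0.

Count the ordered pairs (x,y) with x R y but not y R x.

8

Enumerating: (a,c), (b,d), (c,d), (d,f), (f,g), (g,a), (g,d), (g,e).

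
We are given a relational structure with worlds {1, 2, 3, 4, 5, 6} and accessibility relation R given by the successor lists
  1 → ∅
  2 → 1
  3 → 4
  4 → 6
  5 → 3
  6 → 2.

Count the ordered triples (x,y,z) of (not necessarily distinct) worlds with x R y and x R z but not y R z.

5

Enumerating: (2,1,1), (3,4,4), (4,6,6), (5,3,3), (6,2,2).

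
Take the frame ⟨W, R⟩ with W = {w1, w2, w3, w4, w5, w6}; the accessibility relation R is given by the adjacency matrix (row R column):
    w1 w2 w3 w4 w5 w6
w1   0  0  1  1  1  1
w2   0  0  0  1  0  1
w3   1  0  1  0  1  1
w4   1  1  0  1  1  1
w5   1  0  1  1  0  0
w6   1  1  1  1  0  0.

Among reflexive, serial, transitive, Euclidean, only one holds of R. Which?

serial

Reflexive: no — w1 is not related to itself.
Serial: yes — every world has a successor (e.g. w1 R w3).
Transitive: no — w1 R w4 and w4 R w2, but not w1 R w2.
Euclidean: no — w1 R w3 and w1 R w4, but not w3 R w4.
Only serial holds.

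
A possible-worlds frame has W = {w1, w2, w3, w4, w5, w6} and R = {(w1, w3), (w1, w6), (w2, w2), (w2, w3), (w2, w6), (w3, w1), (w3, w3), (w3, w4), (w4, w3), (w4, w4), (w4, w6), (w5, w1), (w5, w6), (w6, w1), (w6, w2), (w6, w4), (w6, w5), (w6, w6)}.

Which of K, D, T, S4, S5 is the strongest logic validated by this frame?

Serial (axiom D): yes — every world has a successor (e.g. w1 R w3).
Reflexive (axiom T): no — w1 is not related to itself.
Transitive (axiom 4): no — w1 R w3 and w3 R w4, but not w1 R w4.
Euclidean (axiom 5): no — w1 R w3 and w1 R w6, but not w3 R w6.
So F validates K, D; T would additionally require R to be reflexive. The strongest is D.

D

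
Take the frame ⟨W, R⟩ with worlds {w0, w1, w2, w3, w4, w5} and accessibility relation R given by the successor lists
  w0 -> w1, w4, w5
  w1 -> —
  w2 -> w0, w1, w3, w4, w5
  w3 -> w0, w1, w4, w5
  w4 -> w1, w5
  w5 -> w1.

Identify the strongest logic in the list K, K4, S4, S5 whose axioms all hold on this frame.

Transitive (axiom 4): yes — every two-step R-path is closed by a direct edge.
Reflexive (axiom T): no — w0 is not related to itself.
Euclidean (axiom 5): no — w0 R w1 and w0 R w4, but not w1 R w4.
So F validates K, K4; S4 would additionally require R to be reflexive. The strongest is K4.

K4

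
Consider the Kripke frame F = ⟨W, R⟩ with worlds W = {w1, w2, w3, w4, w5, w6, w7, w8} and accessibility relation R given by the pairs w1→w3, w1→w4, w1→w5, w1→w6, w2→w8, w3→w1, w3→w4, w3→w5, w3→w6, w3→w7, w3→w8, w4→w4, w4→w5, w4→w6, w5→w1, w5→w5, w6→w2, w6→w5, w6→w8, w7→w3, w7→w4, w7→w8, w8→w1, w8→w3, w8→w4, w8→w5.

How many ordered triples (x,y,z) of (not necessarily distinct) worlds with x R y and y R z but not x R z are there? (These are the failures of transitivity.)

37

Enumerating: (w1,w3,w1), (w1,w3,w7), (w1,w3,w8), (w1,w5,w1), (w1,w6,w2), (w1,w6,w8), (w2,w8,w1), (w2,w8,w3), (w2,w8,w4), (w2,w8,w5), (w3,w1,w3), (w3,w6,w2), … and 25 more.
Total: 37.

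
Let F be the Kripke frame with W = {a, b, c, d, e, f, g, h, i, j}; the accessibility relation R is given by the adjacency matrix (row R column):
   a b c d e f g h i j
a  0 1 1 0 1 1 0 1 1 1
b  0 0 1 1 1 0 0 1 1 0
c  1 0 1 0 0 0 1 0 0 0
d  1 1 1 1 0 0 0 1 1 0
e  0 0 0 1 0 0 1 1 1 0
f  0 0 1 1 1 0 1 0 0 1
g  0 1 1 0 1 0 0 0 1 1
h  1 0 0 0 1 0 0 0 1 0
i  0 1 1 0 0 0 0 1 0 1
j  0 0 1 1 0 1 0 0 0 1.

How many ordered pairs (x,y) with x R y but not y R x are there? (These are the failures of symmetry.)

25

Enumerating: (a,b), (a,e), (a,f), (a,i), (a,j), (b,c), (b,e), (b,h), (d,a), (d,c), (d,h), (d,i), … and 13 more.
Total: 25.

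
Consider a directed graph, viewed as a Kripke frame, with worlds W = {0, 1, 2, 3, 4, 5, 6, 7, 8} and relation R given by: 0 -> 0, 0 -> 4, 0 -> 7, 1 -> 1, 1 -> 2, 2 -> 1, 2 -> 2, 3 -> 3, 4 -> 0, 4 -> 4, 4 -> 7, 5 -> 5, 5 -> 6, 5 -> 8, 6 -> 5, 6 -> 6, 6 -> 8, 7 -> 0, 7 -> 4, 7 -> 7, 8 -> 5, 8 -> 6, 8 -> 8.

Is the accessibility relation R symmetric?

Yes

Symmetric: yes — every pair in R has its reverse in R.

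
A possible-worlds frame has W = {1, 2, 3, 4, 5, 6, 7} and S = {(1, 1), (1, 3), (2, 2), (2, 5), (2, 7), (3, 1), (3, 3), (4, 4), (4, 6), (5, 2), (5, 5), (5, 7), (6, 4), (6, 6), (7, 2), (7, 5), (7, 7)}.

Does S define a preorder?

Yes

Reflexive: yes — every world is S-related to itself.
Transitive: yes — every two-step S-path is closed by a direct edge.
So S is a preorder.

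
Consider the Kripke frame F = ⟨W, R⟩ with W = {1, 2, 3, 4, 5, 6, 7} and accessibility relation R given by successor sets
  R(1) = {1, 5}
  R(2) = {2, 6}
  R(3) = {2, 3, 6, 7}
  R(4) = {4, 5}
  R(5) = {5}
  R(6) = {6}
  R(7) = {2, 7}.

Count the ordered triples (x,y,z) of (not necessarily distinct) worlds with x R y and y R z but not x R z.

Enumerating: (7,2,6).

1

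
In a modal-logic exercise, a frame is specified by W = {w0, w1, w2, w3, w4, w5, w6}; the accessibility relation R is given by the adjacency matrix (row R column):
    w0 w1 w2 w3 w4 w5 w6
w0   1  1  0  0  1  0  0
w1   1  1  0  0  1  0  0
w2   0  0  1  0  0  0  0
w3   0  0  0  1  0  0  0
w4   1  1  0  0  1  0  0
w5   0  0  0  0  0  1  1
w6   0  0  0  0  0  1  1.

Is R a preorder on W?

Yes

Reflexive: yes — every world is R-related to itself.
Transitive: yes — every two-step R-path is closed by a direct edge.
So R is a preorder.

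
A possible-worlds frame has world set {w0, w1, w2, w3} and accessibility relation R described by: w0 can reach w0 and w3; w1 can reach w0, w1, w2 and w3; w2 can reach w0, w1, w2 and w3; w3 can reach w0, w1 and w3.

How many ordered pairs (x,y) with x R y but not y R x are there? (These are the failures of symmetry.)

3

Enumerating: (w1,w0), (w2,w0), (w2,w3).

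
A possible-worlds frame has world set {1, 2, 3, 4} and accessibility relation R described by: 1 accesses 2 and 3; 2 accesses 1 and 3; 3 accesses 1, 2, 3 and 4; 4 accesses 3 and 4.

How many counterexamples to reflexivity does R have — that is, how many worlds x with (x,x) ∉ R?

Enumerating: 1, 2.

2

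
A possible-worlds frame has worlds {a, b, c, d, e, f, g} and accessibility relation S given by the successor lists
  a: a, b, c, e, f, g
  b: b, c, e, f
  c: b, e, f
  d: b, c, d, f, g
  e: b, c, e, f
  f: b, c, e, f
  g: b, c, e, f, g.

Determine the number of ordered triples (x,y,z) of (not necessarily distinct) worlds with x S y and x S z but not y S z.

Enumerating: (a,b,a), (a,b,g), (a,c,a), (a,c,c), (a,c,g), (a,e,a), (a,e,g), (a,f,a), (a,f,g), (a,g,a), (b,c,c), (d,b,d), … and 14 more.
Total: 26.

26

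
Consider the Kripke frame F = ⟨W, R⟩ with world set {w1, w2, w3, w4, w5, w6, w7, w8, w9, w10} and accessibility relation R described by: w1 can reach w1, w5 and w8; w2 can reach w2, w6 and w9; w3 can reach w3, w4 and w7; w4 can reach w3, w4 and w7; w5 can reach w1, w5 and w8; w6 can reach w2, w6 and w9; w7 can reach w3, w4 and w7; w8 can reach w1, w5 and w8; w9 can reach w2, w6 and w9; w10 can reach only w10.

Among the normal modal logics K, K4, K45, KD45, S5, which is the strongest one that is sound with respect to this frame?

Transitive (axiom 4): yes — every two-step R-path is closed by a direct edge.
Euclidean (axiom 5): yes — any two successors of a common world are R-related.
Serial (axiom D): yes — every world has a successor (e.g. w1 R w1).
Reflexive (axiom T): yes — every world is R-related to itself.
So F validates K, K4, K45, KD45, S5. The strongest is S5.

S5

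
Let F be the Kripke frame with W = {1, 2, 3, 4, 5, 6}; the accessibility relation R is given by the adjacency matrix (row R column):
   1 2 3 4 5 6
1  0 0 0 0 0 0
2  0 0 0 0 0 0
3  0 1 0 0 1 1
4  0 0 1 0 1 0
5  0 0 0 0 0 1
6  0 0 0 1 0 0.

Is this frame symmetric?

No

Symmetric: no — 3 R 2 but not 2 R 3.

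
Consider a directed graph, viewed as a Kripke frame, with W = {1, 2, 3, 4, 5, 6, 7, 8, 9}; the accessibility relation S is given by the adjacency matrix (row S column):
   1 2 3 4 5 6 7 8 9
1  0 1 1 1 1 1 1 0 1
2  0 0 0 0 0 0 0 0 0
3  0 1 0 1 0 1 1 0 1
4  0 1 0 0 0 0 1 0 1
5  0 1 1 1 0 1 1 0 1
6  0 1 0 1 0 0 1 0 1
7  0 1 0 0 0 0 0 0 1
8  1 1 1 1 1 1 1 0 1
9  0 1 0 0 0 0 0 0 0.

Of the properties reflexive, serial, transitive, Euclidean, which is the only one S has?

transitive

Reflexive: no — 1 is not related to itself.
Serial: no — 2 has no S-successor.
Transitive: yes — every two-step S-path is closed by a direct edge.
Euclidean: no — 1 S 2 and 1 S 3, but not 2 S 3.
Only transitive holds.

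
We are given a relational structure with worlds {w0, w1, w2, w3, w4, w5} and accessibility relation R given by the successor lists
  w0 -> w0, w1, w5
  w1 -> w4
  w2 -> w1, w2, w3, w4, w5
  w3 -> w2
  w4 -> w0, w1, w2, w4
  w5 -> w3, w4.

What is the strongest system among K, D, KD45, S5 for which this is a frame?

D

Serial (axiom D): yes — every world has a successor (e.g. w0 R w0).
Euclidean (axiom 5): no — w0 R w1 and w0 R w5, but not w1 R w5.
Transitive (axiom 4): no — w0 R w1 and w1 R w4, but not w0 R w4.
Reflexive (axiom T): no — w1 is not related to itself.
So F validates K, D; KD45 would additionally require R to be Euclidean and transitive. The strongest is D.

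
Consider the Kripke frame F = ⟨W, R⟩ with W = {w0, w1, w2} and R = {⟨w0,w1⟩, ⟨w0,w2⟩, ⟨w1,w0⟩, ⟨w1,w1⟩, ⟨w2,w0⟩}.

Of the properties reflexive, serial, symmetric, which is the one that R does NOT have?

reflexive

Reflexive: no — w0 is not related to itself.
Serial: yes — every world has a successor (e.g. w0 R w1).
Symmetric: yes — every pair in R has its reverse in R.
Only reflexive fails.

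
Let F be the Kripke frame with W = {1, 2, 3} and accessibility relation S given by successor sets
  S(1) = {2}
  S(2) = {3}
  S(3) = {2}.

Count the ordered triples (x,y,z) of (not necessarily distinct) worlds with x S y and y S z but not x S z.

Enumerating: (1,2,3), (2,3,2), (3,2,3).

3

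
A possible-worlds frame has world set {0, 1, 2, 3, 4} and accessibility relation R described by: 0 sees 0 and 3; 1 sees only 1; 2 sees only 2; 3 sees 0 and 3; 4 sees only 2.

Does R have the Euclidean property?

Yes

Euclidean: yes — any two successors of a common world are R-related.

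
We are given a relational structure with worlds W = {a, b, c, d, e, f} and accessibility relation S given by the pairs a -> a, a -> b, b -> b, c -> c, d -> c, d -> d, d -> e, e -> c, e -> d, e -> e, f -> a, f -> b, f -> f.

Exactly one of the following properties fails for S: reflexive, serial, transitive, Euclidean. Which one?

Reflexive: yes — every world is S-related to itself.
Serial: yes — every world has a successor (e.g. a S a).
Transitive: yes — every two-step S-path is closed by a direct edge.
Euclidean: no — d S c and d S e, but not c S e.
Only Euclidean fails.

Euclidean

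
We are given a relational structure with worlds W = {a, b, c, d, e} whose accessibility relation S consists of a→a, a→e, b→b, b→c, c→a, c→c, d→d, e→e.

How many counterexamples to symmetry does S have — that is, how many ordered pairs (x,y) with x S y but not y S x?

3

Enumerating: (a,e), (b,c), (c,a).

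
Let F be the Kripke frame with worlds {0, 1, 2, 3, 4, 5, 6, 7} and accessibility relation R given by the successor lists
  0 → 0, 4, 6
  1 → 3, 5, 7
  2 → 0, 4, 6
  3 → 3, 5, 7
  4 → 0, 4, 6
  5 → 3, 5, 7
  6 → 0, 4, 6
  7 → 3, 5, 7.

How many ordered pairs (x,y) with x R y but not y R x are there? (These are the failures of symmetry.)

Enumerating: (1,3), (1,5), (1,7), (2,0), (2,4), (2,6).

6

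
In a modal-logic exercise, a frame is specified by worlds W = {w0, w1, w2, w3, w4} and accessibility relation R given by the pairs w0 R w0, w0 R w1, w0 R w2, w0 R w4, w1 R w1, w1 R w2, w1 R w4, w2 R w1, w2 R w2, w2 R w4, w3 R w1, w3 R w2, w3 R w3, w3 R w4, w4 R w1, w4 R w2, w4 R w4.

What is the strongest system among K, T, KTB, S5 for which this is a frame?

Reflexive (axiom T): yes — every world is R-related to itself.
Symmetric (axiom B): no — w0 R w1 but not w1 R w0.
Euclidean (axiom 5): no — w0 R w1 and w0 R w0, but not w1 R w0.
So F validates K, T; KTB would additionally require R to be symmetric. The strongest is T.

T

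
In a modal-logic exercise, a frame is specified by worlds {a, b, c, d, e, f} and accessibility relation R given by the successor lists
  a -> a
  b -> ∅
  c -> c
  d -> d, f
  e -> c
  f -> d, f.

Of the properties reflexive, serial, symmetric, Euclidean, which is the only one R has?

Reflexive: no — b is not related to itself.
Serial: no — b has no R-successor.
Symmetric: no — e R c but not c R e.
Euclidean: yes — any two successors of a common world are R-related.
Only Euclidean holds.

Euclidean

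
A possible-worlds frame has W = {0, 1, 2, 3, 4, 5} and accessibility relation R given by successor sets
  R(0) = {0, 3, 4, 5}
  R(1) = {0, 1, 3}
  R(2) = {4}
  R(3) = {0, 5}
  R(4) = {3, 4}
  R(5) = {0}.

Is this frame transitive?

No

Transitive: no — 1 R 0 and 0 R 4, but not 1 R 4.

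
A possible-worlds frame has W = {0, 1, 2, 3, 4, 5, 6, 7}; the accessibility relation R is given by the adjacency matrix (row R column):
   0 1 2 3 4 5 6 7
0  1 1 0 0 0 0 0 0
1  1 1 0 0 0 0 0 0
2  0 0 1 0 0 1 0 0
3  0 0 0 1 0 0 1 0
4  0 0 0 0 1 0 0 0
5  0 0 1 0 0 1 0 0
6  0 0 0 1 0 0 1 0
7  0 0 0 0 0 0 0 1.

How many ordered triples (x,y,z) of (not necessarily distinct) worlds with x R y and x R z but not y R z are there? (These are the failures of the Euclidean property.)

0

R is Euclidean; there are no such tuples.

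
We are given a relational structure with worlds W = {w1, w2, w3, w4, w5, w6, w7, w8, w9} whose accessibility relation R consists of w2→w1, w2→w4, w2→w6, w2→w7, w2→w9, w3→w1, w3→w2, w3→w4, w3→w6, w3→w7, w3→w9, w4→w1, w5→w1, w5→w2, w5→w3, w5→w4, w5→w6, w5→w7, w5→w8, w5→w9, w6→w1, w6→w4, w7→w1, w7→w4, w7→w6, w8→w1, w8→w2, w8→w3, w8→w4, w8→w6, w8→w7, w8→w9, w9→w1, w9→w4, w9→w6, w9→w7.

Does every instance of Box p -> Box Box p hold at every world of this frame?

By correspondence theory, 4 is valid on a frame iff R is transitive.
Transitive: yes — every two-step R-path is closed by a direct edge.

Yes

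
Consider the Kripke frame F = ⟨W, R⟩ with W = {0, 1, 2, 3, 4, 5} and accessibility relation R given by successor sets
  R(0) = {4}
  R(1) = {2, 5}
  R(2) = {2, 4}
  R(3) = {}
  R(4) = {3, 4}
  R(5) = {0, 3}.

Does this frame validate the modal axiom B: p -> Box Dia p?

No

Axiom B corresponds to the accessibility relation being symmetric.
Symmetric: no — 0 R 4 but not 4 R 0.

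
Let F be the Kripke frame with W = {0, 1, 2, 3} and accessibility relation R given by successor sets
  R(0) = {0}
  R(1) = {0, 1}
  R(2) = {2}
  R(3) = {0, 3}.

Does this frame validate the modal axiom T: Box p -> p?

By correspondence theory, T is valid on a frame iff R is reflexive.
Reflexive: yes — every world is R-related to itself.

Yes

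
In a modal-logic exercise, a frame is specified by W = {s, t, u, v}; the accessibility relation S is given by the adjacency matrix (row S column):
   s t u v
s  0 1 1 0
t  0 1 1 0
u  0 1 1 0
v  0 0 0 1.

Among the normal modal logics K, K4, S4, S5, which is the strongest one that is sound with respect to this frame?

K4

Transitive (axiom 4): yes — every two-step S-path is closed by a direct edge.
Reflexive (axiom T): no — s is not related to itself.
Euclidean (axiom 5): yes — any two successors of a common world are S-related.
So F validates K, K4; S4 would additionally require S to be reflexive. The strongest is K4.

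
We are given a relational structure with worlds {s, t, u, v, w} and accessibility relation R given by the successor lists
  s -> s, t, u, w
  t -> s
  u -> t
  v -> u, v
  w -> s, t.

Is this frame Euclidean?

No

Euclidean: no — s R t and s R u, but not t R u.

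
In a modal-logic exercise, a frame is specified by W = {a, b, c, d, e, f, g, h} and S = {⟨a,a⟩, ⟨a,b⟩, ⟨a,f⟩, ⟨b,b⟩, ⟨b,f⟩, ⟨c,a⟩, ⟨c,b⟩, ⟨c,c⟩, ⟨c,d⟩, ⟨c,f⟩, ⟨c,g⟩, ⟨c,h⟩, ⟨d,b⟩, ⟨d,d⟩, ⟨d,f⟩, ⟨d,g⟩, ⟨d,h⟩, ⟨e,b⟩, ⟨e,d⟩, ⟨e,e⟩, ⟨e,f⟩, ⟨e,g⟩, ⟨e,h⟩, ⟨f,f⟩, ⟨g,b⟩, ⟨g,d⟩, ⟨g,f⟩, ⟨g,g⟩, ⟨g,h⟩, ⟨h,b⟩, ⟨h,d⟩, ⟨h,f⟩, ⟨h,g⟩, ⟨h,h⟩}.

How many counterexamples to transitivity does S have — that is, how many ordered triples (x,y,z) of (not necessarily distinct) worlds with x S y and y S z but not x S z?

S is transitive; there are no such tuples.

0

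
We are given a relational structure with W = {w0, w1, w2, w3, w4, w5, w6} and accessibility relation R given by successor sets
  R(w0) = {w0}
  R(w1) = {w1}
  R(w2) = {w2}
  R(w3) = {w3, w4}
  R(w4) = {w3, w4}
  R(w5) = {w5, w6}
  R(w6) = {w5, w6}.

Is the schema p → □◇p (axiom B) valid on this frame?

By correspondence theory, B is valid on a frame iff R is symmetric.
Symmetric: yes — every pair in R has its reverse in R.

Yes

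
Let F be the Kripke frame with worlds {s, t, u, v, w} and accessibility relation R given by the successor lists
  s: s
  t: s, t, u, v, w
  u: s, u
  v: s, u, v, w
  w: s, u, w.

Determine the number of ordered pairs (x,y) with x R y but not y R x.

Enumerating: (t,s), (t,u), (t,v), (t,w), (u,s), (v,s), (v,u), (v,w), (w,s), (w,u).

10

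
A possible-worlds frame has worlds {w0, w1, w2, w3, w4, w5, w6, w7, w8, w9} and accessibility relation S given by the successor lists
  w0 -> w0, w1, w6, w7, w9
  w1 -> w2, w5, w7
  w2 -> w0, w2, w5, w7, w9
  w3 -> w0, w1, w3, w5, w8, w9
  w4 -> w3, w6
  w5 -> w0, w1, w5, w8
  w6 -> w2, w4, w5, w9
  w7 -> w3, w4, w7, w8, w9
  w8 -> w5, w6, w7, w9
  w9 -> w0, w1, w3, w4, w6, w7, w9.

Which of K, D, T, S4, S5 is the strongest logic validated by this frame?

Serial (axiom D): yes — every world has a successor (e.g. w0 S w0).
Reflexive (axiom T): no — w1 is not related to itself.
Transitive (axiom 4): no — w0 S w1 and w1 S w2, but not w0 S w2.
Euclidean (axiom 5): no — w0 S w1 and w0 S w6, but not w1 S w6.
So F validates K, D; T would additionally require S to be reflexive. The strongest is D.

D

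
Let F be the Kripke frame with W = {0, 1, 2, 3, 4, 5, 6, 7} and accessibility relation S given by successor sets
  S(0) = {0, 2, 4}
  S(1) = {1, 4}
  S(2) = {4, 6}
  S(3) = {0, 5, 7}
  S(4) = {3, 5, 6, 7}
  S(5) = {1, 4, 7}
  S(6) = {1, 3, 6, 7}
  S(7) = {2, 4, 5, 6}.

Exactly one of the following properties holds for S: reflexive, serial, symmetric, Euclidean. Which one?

Reflexive: no — 2 is not related to itself.
Serial: yes — every world has a successor (e.g. 0 S 0).
Symmetric: no — 0 S 2 but not 2 S 0.
Euclidean: no — 0 S 4 and 0 S 2, but not 4 S 2.
Only serial holds.

serial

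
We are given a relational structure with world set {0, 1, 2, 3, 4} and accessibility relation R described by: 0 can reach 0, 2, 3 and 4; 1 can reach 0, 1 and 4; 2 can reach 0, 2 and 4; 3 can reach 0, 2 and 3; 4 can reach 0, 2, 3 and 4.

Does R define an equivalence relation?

Reflexive: yes — every world is R-related to itself.
Symmetric: no — 1 R 0 but not 0 R 1.
Transitive: no — 1 R 0 and 0 R 2, but not 1 R 2.
So R is not an equivalence relation.

No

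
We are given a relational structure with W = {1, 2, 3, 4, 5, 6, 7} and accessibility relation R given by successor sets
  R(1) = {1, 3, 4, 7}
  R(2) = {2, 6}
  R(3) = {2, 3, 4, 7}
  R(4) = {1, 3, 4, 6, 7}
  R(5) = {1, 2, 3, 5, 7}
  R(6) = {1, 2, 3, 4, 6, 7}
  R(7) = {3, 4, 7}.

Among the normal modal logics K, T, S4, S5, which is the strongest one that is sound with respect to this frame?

Reflexive (axiom T): yes — every world is R-related to itself.
Transitive (axiom 4): no — 1 R 3 and 3 R 2, but not 1 R 2.
Euclidean (axiom 5): no — 3 R 2 and 3 R 4, but not 2 R 4.
So F validates K, T; S4 would additionally require R to be transitive. The strongest is T.

T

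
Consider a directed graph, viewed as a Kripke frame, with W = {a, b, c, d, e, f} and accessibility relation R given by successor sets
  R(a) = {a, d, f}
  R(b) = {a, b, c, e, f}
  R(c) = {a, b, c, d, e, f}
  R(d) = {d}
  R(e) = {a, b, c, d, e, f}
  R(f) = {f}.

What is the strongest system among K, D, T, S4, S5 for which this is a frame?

Serial (axiom D): yes — every world has a successor (e.g. a R a).
Reflexive (axiom T): yes — every world is R-related to itself.
Transitive (axiom 4): no — b R a and a R d, but not b R d.
Euclidean (axiom 5): no — a R d and a R f, but not d R f.
So F validates K, D, T; S4 would additionally require R to be transitive. The strongest is T.

T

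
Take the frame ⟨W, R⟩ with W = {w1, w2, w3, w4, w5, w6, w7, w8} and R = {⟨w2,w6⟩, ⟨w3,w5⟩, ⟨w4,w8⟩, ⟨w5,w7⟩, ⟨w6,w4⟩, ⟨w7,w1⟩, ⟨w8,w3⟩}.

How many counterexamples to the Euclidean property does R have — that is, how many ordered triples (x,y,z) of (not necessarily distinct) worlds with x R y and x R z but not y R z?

Enumerating: (w2,w6,w6), (w3,w5,w5), (w4,w8,w8), (w5,w7,w7), (w6,w4,w4), (w7,w1,w1), (w8,w3,w3).

7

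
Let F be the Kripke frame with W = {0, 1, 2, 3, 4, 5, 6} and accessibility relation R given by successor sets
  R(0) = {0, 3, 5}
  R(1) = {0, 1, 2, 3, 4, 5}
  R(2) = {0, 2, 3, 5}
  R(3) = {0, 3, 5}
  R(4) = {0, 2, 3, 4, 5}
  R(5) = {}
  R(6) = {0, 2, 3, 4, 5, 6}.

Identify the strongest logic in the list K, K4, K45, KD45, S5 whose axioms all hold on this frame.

K4

Transitive (axiom 4): yes — every two-step R-path is closed by a direct edge.
Euclidean (axiom 5): no — 0 R 5 and 0 R 3, but not 5 R 3.
Serial (axiom D): no — 5 has no R-successor.
Reflexive (axiom T): no — 5 is not related to itself.
So F validates K, K4; K45 would additionally require R to be Euclidean. The strongest is K4.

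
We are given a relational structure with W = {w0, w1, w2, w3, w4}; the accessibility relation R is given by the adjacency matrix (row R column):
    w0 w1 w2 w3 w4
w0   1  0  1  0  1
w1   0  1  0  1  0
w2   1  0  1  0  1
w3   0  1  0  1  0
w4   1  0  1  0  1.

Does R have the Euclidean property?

Euclidean: yes — any two successors of a common world are R-related.

Yes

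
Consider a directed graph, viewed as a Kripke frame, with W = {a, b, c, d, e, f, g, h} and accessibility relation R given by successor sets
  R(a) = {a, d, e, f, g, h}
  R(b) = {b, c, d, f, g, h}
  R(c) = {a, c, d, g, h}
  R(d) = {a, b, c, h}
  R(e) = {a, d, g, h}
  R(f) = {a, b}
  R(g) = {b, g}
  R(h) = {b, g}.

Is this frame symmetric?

No

Symmetric: no — a R g but not g R a.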